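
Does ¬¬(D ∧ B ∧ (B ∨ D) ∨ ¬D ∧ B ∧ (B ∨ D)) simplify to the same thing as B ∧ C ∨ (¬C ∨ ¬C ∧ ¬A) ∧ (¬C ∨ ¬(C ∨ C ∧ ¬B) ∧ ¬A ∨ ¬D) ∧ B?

Yes

E1: ¬¬(D ∧ B ∧ (B ∨ D) ∨ ¬D ∧ B ∧ (B ∨ D))
    = ¬¬(B ∧ (B ∨ D))   [distribution]
    = ¬¬B   [absorption]
    = B   [double negation]
E2: B ∧ C ∨ (¬C ∨ ¬C ∧ ¬A) ∧ (¬C ∨ ¬(C ∨ C ∧ ¬B) ∧ ¬A ∨ ¬D) ∧ B
    = B ∧ C ∨ (¬C ∨ ¬C ∧ ¬A) ∧ (¬C ∨ ¬C ∧ ¬A ∨ ¬D) ∧ B   [absorption]
    = B ∧ C ∨ (¬C ∨ ¬C ∧ ¬A) ∧ B   [absorption]
    = B ∧ C ∨ ¬C ∧ B   [absorption]
    = B   [distribution]
Both reduce to B, so they are equivalent.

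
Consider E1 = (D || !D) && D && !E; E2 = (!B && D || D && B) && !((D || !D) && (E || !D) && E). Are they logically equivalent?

Yes

E1: (D || !D) && D && !E
    = D && !E
E2: (!B && D || D && B) && !((D || !D) && (E || !D) && E)
    = D && !((D || !D) && (E || !D) && E)
    = D && !((E || !D) && E)
    = D && !E
Both reduce to D && !E, so they are equivalent.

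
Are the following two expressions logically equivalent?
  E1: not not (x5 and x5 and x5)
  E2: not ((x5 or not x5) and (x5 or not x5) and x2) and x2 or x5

Yes

E1: not not (x5 and x5 and x5)
    = not not (x5 and x5)   [idempotence]
    = not not x5   [idempotence]
    = x5   [double negation]
E2: not ((x5 or not x5) and (x5 or not x5) and x2) and x2 or x5
    = not ((x5 or not x5) and x2) and x2 or x5   [idempotence]
    = not x2 and x2 or x5   [complement / identity]
    = x5   [complement / identity]
Both reduce to x5, so they are equivalent.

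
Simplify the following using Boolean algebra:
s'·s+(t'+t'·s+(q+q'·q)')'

t·q

s'·s+(t'+t'·s+(q+q'·q)')'
= s'·s+(t'+t'·s+q')'   [complement / identity]
= s'·s+(t'+q')'   [absorption]
= (t'+q')'   [complement / identity]
= t·q   [De Morgan]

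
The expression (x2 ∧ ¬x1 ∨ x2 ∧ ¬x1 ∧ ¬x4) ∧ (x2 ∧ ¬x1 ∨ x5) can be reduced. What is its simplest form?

(x2 ∧ ¬x1 ∨ x2 ∧ ¬x1 ∧ ¬x4) ∧ (x2 ∧ ¬x1 ∨ x5)
= x2 ∧ ¬x1 ∧ (x2 ∧ ¬x1 ∨ x5)   — absorption
= x2 ∧ ¬x1   — absorption

x2 ∧ ¬x1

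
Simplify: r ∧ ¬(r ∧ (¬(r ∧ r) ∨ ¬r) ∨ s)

r ∧ ¬s

r ∧ ¬(r ∧ (¬(r ∧ r) ∨ ¬r) ∨ s)
= r ∧ ¬(r ∧ (¬r ∨ ¬r) ∨ s)
= r ∧ ¬(r ∧ ¬r ∨ s)
= r ∧ ¬s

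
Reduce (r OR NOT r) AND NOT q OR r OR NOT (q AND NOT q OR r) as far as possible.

TRUE

(r OR NOT r) AND NOT q OR r OR NOT (q AND NOT q OR r)
= (r OR NOT r) AND NOT q OR r OR NOT r   [complement / identity]
= r OR NOT r   [absorption]
= TRUE   [complement]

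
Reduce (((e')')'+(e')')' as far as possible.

0

(((e')')'+(e')')'
= (e'+(e')')'   — double negation
= e·e'   — De Morgan
= 0   — complement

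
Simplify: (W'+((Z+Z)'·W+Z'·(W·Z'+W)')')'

(W'+((Z+Z)'·W+Z'·(W·Z'+W)')')'
= (W'+(Z'·W+Z'·(W·Z'+W)')')'
= (W'+(Z'·W+Z'·W')')'
= W·(Z'·W+Z'·W')
= W·Z'

W·Z'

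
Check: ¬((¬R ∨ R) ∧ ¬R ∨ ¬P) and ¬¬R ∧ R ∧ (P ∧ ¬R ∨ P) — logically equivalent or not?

Yes

E1: ¬((¬R ∨ R) ∧ ¬R ∨ ¬P)
    = ¬(¬R ∨ ¬P)   — complement / identity
    = R ∧ P   — De Morgan
E2: ¬¬R ∧ R ∧ (P ∧ ¬R ∨ P)
    = R ∧ R ∧ (P ∧ ¬R ∨ P)   — double negation
    = R ∧ R ∧ P   — absorption
    = R ∧ P   — idempotence
Both reduce to R ∧ P, so they are equivalent.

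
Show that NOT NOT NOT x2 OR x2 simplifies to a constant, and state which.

TRUE

NOT NOT NOT x2 OR x2
= NOT x2 OR x2   (double negation)
= TRUE   (complement)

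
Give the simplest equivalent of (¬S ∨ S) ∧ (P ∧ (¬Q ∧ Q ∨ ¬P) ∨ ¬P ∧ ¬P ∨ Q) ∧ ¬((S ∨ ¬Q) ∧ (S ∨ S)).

(¬S ∨ S) ∧ (P ∧ (¬Q ∧ Q ∨ ¬P) ∨ ¬P ∧ ¬P ∨ Q) ∧ ¬((S ∨ ¬Q) ∧ (S ∨ S))
= (¬S ∨ S) ∧ (P ∧ (¬Q ∧ Q ∨ ¬P) ∨ ¬P ∧ ¬P ∨ Q) ∧ ¬((S ∨ ¬Q) ∧ S)   [idempotence]
= (¬S ∨ S) ∧ (P ∧ ¬P ∨ ¬P ∧ ¬P ∨ Q) ∧ ¬((S ∨ ¬Q) ∧ S)   [complement / identity]
= (¬S ∨ S) ∧ (¬P ∨ Q) ∧ ¬((S ∨ ¬Q) ∧ S)   [distribution]
= (¬P ∨ Q) ∧ ¬((S ∨ ¬Q) ∧ S)   [complement / identity]
= (¬P ∨ Q) ∧ ¬S   [absorption]

(¬P ∨ Q) ∧ ¬S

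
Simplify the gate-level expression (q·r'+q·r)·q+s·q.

(q·r'+q·r)·q+s·q
= q·q+s·q   (distribution)
= q·(q+s)   (distribution)
= q   (absorption)

q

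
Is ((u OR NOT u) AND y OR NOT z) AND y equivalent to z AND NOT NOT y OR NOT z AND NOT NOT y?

Yes

E1: ((u OR NOT u) AND y OR NOT z) AND y
    = (y OR NOT z) AND y   — complement / identity
    = y   — absorption
E2: z AND NOT NOT y OR NOT z AND NOT NOT y
    = NOT NOT y   — distribution
    = y   — double negation
Both reduce to y, so they are equivalent.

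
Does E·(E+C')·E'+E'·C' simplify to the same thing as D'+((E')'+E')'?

E1: E·(E+C')·E'+E'·C'
    = E·E'+E'·C'   (absorption)
    = E'·C'   (complement / identity)
E2: D'+((E')'+E')'
    = D'+E'·E   (De Morgan)
    = D'   (complement / identity)
These differ: at C=1, D=0, E=0, E1 = 0 but E2 = 1.

No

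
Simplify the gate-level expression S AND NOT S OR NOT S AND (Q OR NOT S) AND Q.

NOT S AND Q

S AND NOT S OR NOT S AND (Q OR NOT S) AND Q
= NOT S AND (Q OR NOT S) AND Q
= NOT S AND Q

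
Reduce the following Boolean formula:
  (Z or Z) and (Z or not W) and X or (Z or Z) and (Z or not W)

(Z or Z) and (Z or not W) and X or (Z or Z) and (Z or not W)
= (Z or Z) and (Z or not W)   — absorption
= Z and not W or Z   — distribution
= Z   — absorption

Z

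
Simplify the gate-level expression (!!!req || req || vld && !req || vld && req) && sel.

sel

(!!!req || req || vld && !req || vld && req) && sel
= (!!!req || req || (!req || req) && vld) && sel   — distribution
= (!req || req || (!req || req) && vld) && sel   — double negation
= (!req || req) && sel   — absorption
= sel   — complement / identity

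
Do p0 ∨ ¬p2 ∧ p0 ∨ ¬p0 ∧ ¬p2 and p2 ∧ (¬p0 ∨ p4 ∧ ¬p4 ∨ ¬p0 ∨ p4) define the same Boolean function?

No

E1: p0 ∨ ¬p2 ∧ p0 ∨ ¬p0 ∧ ¬p2
    = p0 ∨ ¬p2
E2: p2 ∧ (¬p0 ∨ p4 ∧ ¬p4 ∨ ¬p0 ∨ p4)
    = p2 ∧ (¬p0 ∨ ¬p0 ∨ p4)
    = p2 ∧ (¬p0 ∨ p4)
These differ: at p0=0, p2=0, p4=0, E1 = 1 but E2 = 0.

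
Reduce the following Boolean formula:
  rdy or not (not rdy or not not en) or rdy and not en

rdy

rdy or not (not rdy or not not en) or rdy and not en
= rdy or rdy and not en or rdy and not en   [De Morgan]
= rdy or rdy and not en   [absorption]
= rdy   [absorption]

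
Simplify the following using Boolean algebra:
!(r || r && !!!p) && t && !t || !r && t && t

!r && t

!(r || r && !!!p) && t && !t || !r && t && t
= !(r || r && !p) && t && !t || !r && t && t   [double negation]
= !r && t && !t || !r && t && t   [absorption]
= !r && t   [distribution]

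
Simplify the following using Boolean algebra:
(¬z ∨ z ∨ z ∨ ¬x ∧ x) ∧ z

z

(¬z ∨ z ∨ z ∨ ¬x ∧ x) ∧ z
= (¬z ∨ z ∨ ¬x ∧ x) ∧ z   — idempotence
= (¬z ∨ z) ∧ z   — complement / identity
= z   — complement / identity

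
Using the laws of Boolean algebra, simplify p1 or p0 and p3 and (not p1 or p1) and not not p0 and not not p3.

p1 or p0 and p3 and (not p1 or p1) and not not p0 and not not p3
= p1 or p0 and p3 and (not p1 or p1) and not not p0 and p3   [double negation]
= p1 or p0 and p3 and (not p1 or p1) and p0 and p3   [double negation]
= p1 or p0 and p3 and p0 and p3   [complement / identity]
= p1 or p0 and p3   [idempotence]

p1 or p0 and p3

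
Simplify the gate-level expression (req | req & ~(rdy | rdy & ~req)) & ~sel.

req & ~sel

(req | req & ~(rdy | rdy & ~req)) & ~sel
= (req | req & ~rdy) & ~sel   — absorption
= req & ~sel   — absorption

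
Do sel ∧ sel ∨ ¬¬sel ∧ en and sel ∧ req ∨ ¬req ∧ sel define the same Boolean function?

Yes

E1: sel ∧ sel ∨ ¬¬sel ∧ en
    = sel ∧ sel ∨ sel ∧ en
    = (sel ∨ en) ∧ sel
    = sel
E2: sel ∧ req ∨ ¬req ∧ sel
    = sel
Both reduce to sel, so they are equivalent.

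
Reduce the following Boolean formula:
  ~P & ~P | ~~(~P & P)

~P & ~P | ~~(~P & P)
= ~P & ~P | ~P & P
= ~P

~P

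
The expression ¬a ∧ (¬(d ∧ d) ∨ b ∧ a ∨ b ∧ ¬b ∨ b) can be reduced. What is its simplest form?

¬a ∧ (¬(d ∧ d) ∨ b ∧ a ∨ b ∧ ¬b ∨ b)
= ¬a ∧ (¬(d ∧ d) ∨ b ∧ a ∨ b)   [complement / identity]
= ¬a ∧ (¬d ∨ b ∧ a ∨ b)   [idempotence]
= ¬a ∧ (¬d ∨ b)   [absorption]

¬a ∧ (¬d ∨ b)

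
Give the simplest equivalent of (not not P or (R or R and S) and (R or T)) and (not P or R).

(not not P or (R or R and S) and (R or T)) and (not P or R)
= (not not P or R and (R or T)) and (not P or R)   — absorption
= (not not P or R) and (not P or R)   — absorption
= (P or R) and (not P or R)   — double negation
= P and not P or R   — distribution
= R   — complement / identity

R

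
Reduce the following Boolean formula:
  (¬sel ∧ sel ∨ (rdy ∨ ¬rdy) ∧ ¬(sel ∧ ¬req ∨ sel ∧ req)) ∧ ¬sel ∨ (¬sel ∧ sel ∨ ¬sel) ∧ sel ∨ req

(¬sel ∧ sel ∨ (rdy ∨ ¬rdy) ∧ ¬(sel ∧ ¬req ∨ sel ∧ req)) ∧ ¬sel ∨ (¬sel ∧ sel ∨ ¬sel) ∧ sel ∨ req
= (¬sel ∧ sel ∨ (rdy ∨ ¬rdy) ∧ ¬sel) ∧ ¬sel ∨ (¬sel ∧ sel ∨ ¬sel) ∧ sel ∨ req   (distribution)
= (¬sel ∧ sel ∨ ¬sel) ∧ ¬sel ∨ (¬sel ∧ sel ∨ ¬sel) ∧ sel ∨ req   (complement / identity)
= ¬sel ∧ sel ∨ ¬sel ∨ req   (distribution)
= ¬sel ∨ req   (complement / identity)

¬sel ∨ req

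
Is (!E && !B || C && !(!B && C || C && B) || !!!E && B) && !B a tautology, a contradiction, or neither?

(!E && !B || C && !(!B && C || C && B) || !!!E && B) && !B
= (!E && !B || C && !C || !!!E && B) && !B   — distribution
= (!E && !B || C && !C || !E && B) && !B   — double negation
= (!E && !B || !E && B) && !B   — complement / identity
= !E && !B   — distribution
This depends on B, E, so it is not a constant.

neither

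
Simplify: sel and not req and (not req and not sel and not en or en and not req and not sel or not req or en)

sel and not req

sel and not req and (not req and not sel and not en or en and not req and not sel or not req or en)
= sel and not req and (not req and not sel or not req or en)   [distribution]
= sel and not req and (not req or en)   [absorption]
= sel and not req   [absorption]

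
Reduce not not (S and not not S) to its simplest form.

not not (S and not not S)
= not not (S and S)   — double negation
= S and S   — double negation
= S   — idempotence

S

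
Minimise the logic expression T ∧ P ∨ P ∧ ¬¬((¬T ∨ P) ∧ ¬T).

T ∧ P ∨ P ∧ ¬¬((¬T ∨ P) ∧ ¬T)
= T ∧ P ∨ P ∧ ¬¬¬T   — absorption
= T ∧ P ∨ P ∧ ¬T   — double negation
= P   — distribution

P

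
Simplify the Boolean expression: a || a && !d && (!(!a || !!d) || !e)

a || a && !d && (!(!a || !!d) || !e)
= a || a && !d && (a && !d || !e)
= a || a && !d
= a

a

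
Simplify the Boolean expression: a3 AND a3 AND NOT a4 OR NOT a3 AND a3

a3 AND a3 AND NOT a4 OR NOT a3 AND a3
= a3 AND NOT a4 OR NOT a3 AND a3   — idempotence
= a3 AND NOT a4   — complement / identity

a3 AND NOT a4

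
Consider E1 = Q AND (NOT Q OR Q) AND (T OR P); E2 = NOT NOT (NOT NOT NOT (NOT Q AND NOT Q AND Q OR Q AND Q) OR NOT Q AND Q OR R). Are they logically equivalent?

E1: Q AND (NOT Q OR Q) AND (T OR P)
    = Q AND (T OR P)   (complement / identity)
E2: NOT NOT (NOT NOT NOT (NOT Q AND NOT Q AND Q OR Q AND Q) OR NOT Q AND Q OR R)
    = NOT NOT (NOT NOT NOT (NOT Q AND NOT Q AND Q OR Q AND Q) OR R)   (complement / identity)
    = NOT NOT (NOT NOT NOT (NOT Q AND Q OR Q AND Q) OR R)   (idempotence)
    = NOT NOT (NOT NOT NOT Q OR R)   (distribution)
    = NOT NOT (NOT Q OR R)   (double negation)
    = NOT Q OR R   (double negation)
These differ: at P=0, Q=0, R=0, T=0, E1 = 0 but E2 = 1.

No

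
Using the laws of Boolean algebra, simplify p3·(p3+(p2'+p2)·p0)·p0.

p3·(p3+(p2'+p2)·p0)·p0
= p3·(p3+p0)·p0   (complement / identity)
= p3·p0   (absorption)

p3·p0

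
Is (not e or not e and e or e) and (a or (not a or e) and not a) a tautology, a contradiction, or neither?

(not e or not e and e or e) and (a or (not a or e) and not a)
= (not e or not e and e or e) and (a or not a)   [absorption]
= not e or not e and e or e   [complement / identity]
= not e or e   [complement / identity]
= True   [complement]

tautology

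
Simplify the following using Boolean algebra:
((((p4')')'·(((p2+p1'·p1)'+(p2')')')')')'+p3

p4'+p3

((((p4')')'·(((p2+p1'·p1)'+(p2')')')')')'+p3
= ((((p4')')'·(((p2+p1'·p1)'+p2)')')')'+p3   — double negation
= ((((p4')')'·((p2'+p2)')')')'+p3   — complement / identity
= ((((p4')')'·(p2'+p2))')'+p3   — double negation
= ((((p4')')')')'+p3   — complement / identity
= ((p4')')'+p3   — double negation
= p4'+p3   — double negation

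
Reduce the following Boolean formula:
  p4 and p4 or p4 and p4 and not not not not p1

p4 and p4 or p4 and p4 and not not not not p1
= p4 and p4 or p4 and p4 and not not p1   [double negation]
= p4 and p4 or p4 and p4 and p1   [double negation]
= p4 and p4   [absorption]
= p4   [idempotence]

p4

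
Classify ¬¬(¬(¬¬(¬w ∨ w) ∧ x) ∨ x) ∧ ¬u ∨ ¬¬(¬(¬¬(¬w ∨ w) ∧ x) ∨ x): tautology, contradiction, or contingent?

tautology

¬¬(¬(¬¬(¬w ∨ w) ∧ x) ∨ x) ∧ ¬u ∨ ¬¬(¬(¬¬(¬w ∨ w) ∧ x) ∨ x)
= ¬¬(¬(¬¬(¬w ∨ w) ∧ x) ∨ x)
= ¬¬(¬((¬w ∨ w) ∧ x) ∨ x)
= ¬((¬w ∨ w) ∧ x) ∨ x
= ¬x ∨ x
= True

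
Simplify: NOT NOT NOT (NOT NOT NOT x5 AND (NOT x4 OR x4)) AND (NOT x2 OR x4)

NOT NOT NOT (NOT NOT NOT x5 AND (NOT x4 OR x4)) AND (NOT x2 OR x4)
= NOT (NOT NOT NOT x5 AND (NOT x4 OR x4)) AND (NOT x2 OR x4)   (double negation)
= NOT NOT NOT NOT x5 AND (NOT x2 OR x4)   (complement / identity)
= NOT NOT x5 AND (NOT x2 OR x4)   (double negation)
= x5 AND (NOT x2 OR x4)   (double negation)

x5 AND (NOT x2 OR x4)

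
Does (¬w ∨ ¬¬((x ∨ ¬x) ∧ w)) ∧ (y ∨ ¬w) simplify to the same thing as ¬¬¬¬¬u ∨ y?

E1: (¬w ∨ ¬¬((x ∨ ¬x) ∧ w)) ∧ (y ∨ ¬w)
    = (¬w ∨ (x ∨ ¬x) ∧ w) ∧ (y ∨ ¬w)   [double negation]
    = (¬w ∨ w) ∧ (y ∨ ¬w)   [complement / identity]
    = y ∨ ¬w   [complement / identity]
E2: ¬¬¬¬¬u ∨ y
    = ¬¬¬u ∨ y   [double negation]
    = ¬u ∨ y   [double negation]
These differ: at u=1, w=0, x=0, y=0, E1 = 1 but E2 = 0.

No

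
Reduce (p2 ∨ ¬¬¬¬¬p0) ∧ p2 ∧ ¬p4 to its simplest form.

(p2 ∨ ¬¬¬¬¬p0) ∧ p2 ∧ ¬p4
= (p2 ∨ ¬¬¬p0) ∧ p2 ∧ ¬p4
= (p2 ∨ ¬p0) ∧ p2 ∧ ¬p4
= p2 ∧ ¬p4

p2 ∧ ¬p4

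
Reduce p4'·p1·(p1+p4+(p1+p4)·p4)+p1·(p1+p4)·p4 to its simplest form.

p4'·p1·(p1+p4+(p1+p4)·p4)+p1·(p1+p4)·p4
= p4'·p1·(p1+p4)+p1·(p1+p4)·p4
= p1·(p1+p4)
= p1

p1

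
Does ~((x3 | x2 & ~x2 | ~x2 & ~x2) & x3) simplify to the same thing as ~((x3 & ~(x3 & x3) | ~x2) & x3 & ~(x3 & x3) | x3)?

E1: ~((x3 | x2 & ~x2 | ~x2 & ~x2) & x3)
    = ~((x3 | ~x2) & x3)   (distribution)
    = ~x3   (absorption)
E2: ~((x3 & ~(x3 & x3) | ~x2) & x3 & ~(x3 & x3) | x3)
    = ~(x3 & ~(x3 & x3) | x3)   (absorption)
    = ~(x3 & ~x3 | x3)   (idempotence)
    = ~x3   (complement / identity)
Both reduce to ~x3, so they are equivalent.

Yes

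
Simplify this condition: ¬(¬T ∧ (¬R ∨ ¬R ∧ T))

¬(¬T ∧ (¬R ∨ ¬R ∧ T))
= ¬(¬T ∧ ¬R)   (absorption)
= T ∨ R   (De Morgan)

T ∨ R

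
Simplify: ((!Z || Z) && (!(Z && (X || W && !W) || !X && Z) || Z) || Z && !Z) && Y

Y

((!Z || Z) && (!(Z && (X || W && !W) || !X && Z) || Z) || Z && !Z) && Y
= ((!Z || Z) && (!(Z && X || !X && Z) || Z) || Z && !Z) && Y   — complement / identity
= (!Z || Z) && (!(Z && X || !X && Z) || Z) && Y   — complement / identity
= (!Z || Z) && (!Z || Z) && Y   — distribution
= (!Z || Z) && Y   — complement / identity
= Y   — complement / identity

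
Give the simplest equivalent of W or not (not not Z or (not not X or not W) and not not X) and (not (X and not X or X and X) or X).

W or not Z and not X

W or not (not not Z or (not not X or not W) and not not X) and (not (X and not X or X and X) or X)
= W or not (not not Z or (not not X or not W) and not not X) and (not X or X)
= W or not (not not Z or (not not X or not W) and not not X)
= W or not (not not Z or not not X)
= W or not Z and not X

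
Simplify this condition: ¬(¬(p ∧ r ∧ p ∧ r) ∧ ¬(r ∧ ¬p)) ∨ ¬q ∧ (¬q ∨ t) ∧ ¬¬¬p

r ∨ ¬q ∧ ¬p

¬(¬(p ∧ r ∧ p ∧ r) ∧ ¬(r ∧ ¬p)) ∨ ¬q ∧ (¬q ∨ t) ∧ ¬¬¬p
= ¬(¬(p ∧ r) ∧ ¬(r ∧ ¬p)) ∨ ¬q ∧ (¬q ∨ t) ∧ ¬¬¬p   (idempotence)
= p ∧ r ∨ r ∧ ¬p ∨ ¬q ∧ (¬q ∨ t) ∧ ¬¬¬p   (De Morgan)
= r ∨ ¬q ∧ (¬q ∨ t) ∧ ¬¬¬p   (distribution)
= r ∨ ¬q ∧ (¬q ∨ t) ∧ ¬p   (double negation)
= r ∨ ¬q ∧ ¬p   (absorption)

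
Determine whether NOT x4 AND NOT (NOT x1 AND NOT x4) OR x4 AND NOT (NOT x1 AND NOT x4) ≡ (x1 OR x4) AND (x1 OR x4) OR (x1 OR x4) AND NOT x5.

E1: NOT x4 AND NOT (NOT x1 AND NOT x4) OR x4 AND NOT (NOT x1 AND NOT x4)
    = NOT (NOT x1 AND NOT x4)   (distribution)
    = x1 OR x4   (De Morgan)
E2: (x1 OR x4) AND (x1 OR x4) OR (x1 OR x4) AND NOT x5
    = (x1 OR x4) AND (x1 OR x4 OR NOT x5)   (distribution)
    = x1 OR x4   (absorption)
Both reduce to x1 OR x4, so they are equivalent.

Yes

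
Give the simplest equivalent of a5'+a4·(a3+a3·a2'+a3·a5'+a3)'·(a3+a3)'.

a5'+a4·a3'

a5'+a4·(a3+a3·a2'+a3·a5'+a3)'·(a3+a3)'
= a5'+a4·(a3+a3·a5'+a3)'·(a3+a3)'   [absorption]
= a5'+a4·(a3+a3)'·(a3+a3)'   [absorption]
= a5'+a4·(a3+a3)'   [idempotence]
= a5'+a4·a3'   [idempotence]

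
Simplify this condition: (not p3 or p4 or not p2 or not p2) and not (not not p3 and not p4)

not p3 or p4

(not p3 or p4 or not p2 or not p2) and not (not not p3 and not p4)
= (not p3 or p4 or not p2) and not (not not p3 and not p4)   (idempotence)
= (not p3 or p4 or not p2) and (not p3 or p4)   (De Morgan)
= not p3 or p4   (absorption)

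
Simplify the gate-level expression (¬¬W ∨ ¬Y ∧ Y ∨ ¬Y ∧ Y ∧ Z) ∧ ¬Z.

W ∧ ¬Z

(¬¬W ∨ ¬Y ∧ Y ∨ ¬Y ∧ Y ∧ Z) ∧ ¬Z
= (W ∨ ¬Y ∧ Y ∨ ¬Y ∧ Y ∧ Z) ∧ ¬Z   — double negation
= (W ∨ ¬Y ∧ Y) ∧ ¬Z   — absorption
= W ∧ ¬Z   — complement / identity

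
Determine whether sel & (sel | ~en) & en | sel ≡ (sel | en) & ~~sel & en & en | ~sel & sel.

E1: sel & (sel | ~en) & en | sel
    = sel & en | sel   (absorption)
    = sel   (absorption)
E2: (sel | en) & ~~sel & en & en | ~sel & sel
    = (sel | en) & ~~sel & en & en   (complement / identity)
    = (sel | en) & sel & en & en   (double negation)
    = (sel | en) & sel & en   (idempotence)
    = sel & en   (absorption)
These differ: at en=0, sel=1, E1 = 1 but E2 = 0.

No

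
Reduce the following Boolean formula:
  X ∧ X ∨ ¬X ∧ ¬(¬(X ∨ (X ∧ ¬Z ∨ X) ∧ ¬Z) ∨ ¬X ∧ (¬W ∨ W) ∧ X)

X ∧ X ∨ ¬X ∧ ¬(¬(X ∨ (X ∧ ¬Z ∨ X) ∧ ¬Z) ∨ ¬X ∧ (¬W ∨ W) ∧ X)
= X ∧ X ∨ ¬X ∧ ¬(¬(X ∨ (X ∧ ¬Z ∨ X) ∧ ¬Z) ∨ ¬X ∧ X)
= X ∧ X ∨ ¬X ∧ ¬(¬(X ∨ X ∧ ¬Z) ∨ ¬X ∧ X)
= X ∧ X ∨ ¬X ∧ ¬¬(X ∨ X ∧ ¬Z)
= X ∧ X ∨ ¬X ∧ ¬¬X
= X ∧ X ∨ ¬X ∧ X
= X

X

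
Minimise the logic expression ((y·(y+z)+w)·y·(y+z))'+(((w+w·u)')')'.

((y·(y+z)+w)·y·(y+z))'+(((w+w·u)')')'
= ((y·(y+z)+w)·y·(y+z))'+((w')')'   (absorption)
= (y·(y+z))'+((w')')'   (absorption)
= y'+((w')')'   (absorption)
= y'+w'   (double negation)

y'+w'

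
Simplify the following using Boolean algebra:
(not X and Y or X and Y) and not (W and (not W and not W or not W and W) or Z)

Y and not Z

(not X and Y or X and Y) and not (W and (not W and not W or not W and W) or Z)
= (not X and Y or X and Y) and not (W and not W or Z)   (distribution)
= (not X and Y or X and Y) and not Z   (complement / identity)
= Y and not Z   (distribution)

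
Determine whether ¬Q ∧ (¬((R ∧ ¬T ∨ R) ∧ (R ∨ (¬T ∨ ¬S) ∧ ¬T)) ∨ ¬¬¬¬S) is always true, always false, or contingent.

contingent

¬Q ∧ (¬((R ∧ ¬T ∨ R) ∧ (R ∨ (¬T ∨ ¬S) ∧ ¬T)) ∨ ¬¬¬¬S)
= ¬Q ∧ (¬((R ∧ ¬T ∨ R) ∧ (R ∨ (¬T ∨ ¬S) ∧ ¬T)) ∨ ¬¬S)
= ¬Q ∧ (¬((R ∧ ¬T ∨ R) ∧ (R ∨ ¬T)) ∨ ¬¬S)
= ¬Q ∧ (¬(R ∧ (R ∨ ¬T)) ∨ ¬¬S)
= ¬Q ∧ (¬(R ∧ (R ∨ ¬T)) ∨ S)
= ¬Q ∧ (¬R ∨ S)
This depends on Q, R, S, so it is not a constant.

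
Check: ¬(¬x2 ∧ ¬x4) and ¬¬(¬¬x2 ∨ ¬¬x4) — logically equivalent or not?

Yes

E1: ¬(¬x2 ∧ ¬x4)
    = x2 ∨ x4   — De Morgan
E2: ¬¬(¬¬x2 ∨ ¬¬x4)
    = ¬(¬x2 ∧ ¬x4)   — De Morgan
    = x2 ∨ x4   — De Morgan
Both reduce to x2 ∨ x4, so they are equivalent.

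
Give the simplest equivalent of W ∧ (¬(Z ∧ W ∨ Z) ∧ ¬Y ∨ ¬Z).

W ∧ (¬(Z ∧ W ∨ Z) ∧ ¬Y ∨ ¬Z)
= W ∧ (¬Z ∧ ¬Y ∨ ¬Z)   [absorption]
= W ∧ ¬Z   [absorption]

W ∧ ¬Z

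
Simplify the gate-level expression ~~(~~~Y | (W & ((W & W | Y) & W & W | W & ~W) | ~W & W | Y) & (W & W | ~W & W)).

~~(~~~Y | (W & ((W & W | Y) & W & W | W & ~W) | ~W & W | Y) & (W & W | ~W & W))
= ~~(~~~Y | (W & (W & W | W & ~W) | ~W & W | Y) & (W & W | ~W & W))   [absorption]
= ~~(~Y | (W & (W & W | W & ~W) | ~W & W | Y) & (W & W | ~W & W))   [double negation]
= ~~(~Y | (W & W | ~W & W | Y) & (W & W | ~W & W))   [distribution]
= ~Y | (W & W | ~W & W | Y) & (W & W | ~W & W)   [double negation]
= ~Y | W & W | ~W & W   [absorption]
= ~Y | W   [distribution]

~Y | W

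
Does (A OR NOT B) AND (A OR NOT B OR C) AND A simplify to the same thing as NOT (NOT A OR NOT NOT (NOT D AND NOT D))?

E1: (A OR NOT B) AND (A OR NOT B OR C) AND A
    = (A OR NOT B) AND A   — absorption
    = A   — absorption
E2: NOT (NOT A OR NOT NOT (NOT D AND NOT D))
    = NOT (NOT A OR NOT (D OR D))   — De Morgan
    = NOT (NOT A OR NOT D)   — idempotence
    = A AND D   — De Morgan
These differ: at A=1, B=0, C=0, D=0, E1 = 1 but E2 = 0.

No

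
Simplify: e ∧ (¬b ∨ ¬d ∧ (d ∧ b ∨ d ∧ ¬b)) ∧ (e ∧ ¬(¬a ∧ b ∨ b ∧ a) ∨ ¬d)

e ∧ ¬b

e ∧ (¬b ∨ ¬d ∧ (d ∧ b ∨ d ∧ ¬b)) ∧ (e ∧ ¬(¬a ∧ b ∨ b ∧ a) ∨ ¬d)
= e ∧ (¬b ∨ ¬d ∧ d) ∧ (e ∧ ¬(¬a ∧ b ∨ b ∧ a) ∨ ¬d)
= e ∧ (¬b ∨ ¬d ∧ d) ∧ (e ∧ ¬b ∨ ¬d)
= e ∧ ¬b ∧ (e ∧ ¬b ∨ ¬d)
= e ∧ ¬b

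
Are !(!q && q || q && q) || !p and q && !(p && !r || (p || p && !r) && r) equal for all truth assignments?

E1: !(!q && q || q && q) || !p
    = !q || !p   [distribution]
E2: q && !(p && !r || (p || p && !r) && r)
    = q && !(p && !r || p && r)   [absorption]
    = q && !p   [distribution]
These differ: at p=0, q=0, r=0, E1 = 1 but E2 = 0.

No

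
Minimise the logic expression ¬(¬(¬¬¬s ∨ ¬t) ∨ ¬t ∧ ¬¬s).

¬s

¬(¬(¬¬¬s ∨ ¬t) ∨ ¬t ∧ ¬¬s)
= ¬(¬¬s ∧ t ∨ ¬t ∧ ¬¬s)   [De Morgan]
= ¬¬¬s   [distribution]
= ¬s   [double negation]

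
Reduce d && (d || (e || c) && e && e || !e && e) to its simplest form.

d

d && (d || (e || c) && e && e || !e && e)
= d && (d || e && e || !e && e)
= d && (d || e)
= d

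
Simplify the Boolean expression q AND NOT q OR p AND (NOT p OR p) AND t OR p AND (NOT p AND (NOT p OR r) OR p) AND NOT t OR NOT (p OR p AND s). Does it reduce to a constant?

q AND NOT q OR p AND (NOT p OR p) AND t OR p AND (NOT p AND (NOT p OR r) OR p) AND NOT t OR NOT (p OR p AND s)
= p AND (NOT p OR p) AND t OR p AND (NOT p AND (NOT p OR r) OR p) AND NOT t OR NOT (p OR p AND s)   — complement / identity
= p AND (NOT p OR p) AND t OR p AND (NOT p OR p) AND NOT t OR NOT (p OR p AND s)   — absorption
= p AND (NOT p OR p) AND t OR p AND (NOT p OR p) AND NOT t OR NOT p   — absorption
= p AND (NOT p OR p) OR NOT p   — distribution
= p OR NOT p   — complement / identity
= TRUE   — complement

TRUE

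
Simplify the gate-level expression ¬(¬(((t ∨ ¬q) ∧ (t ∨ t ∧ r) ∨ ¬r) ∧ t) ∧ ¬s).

¬(¬(((t ∨ ¬q) ∧ (t ∨ t ∧ r) ∨ ¬r) ∧ t) ∧ ¬s)
= ¬(¬(((t ∨ ¬q) ∧ t ∨ ¬r) ∧ t) ∧ ¬s)   (absorption)
= ((t ∨ ¬q) ∧ t ∨ ¬r) ∧ t ∨ s   (De Morgan)
= (t ∨ ¬r) ∧ t ∨ s   (absorption)
= t ∨ s   (absorption)

t ∨ s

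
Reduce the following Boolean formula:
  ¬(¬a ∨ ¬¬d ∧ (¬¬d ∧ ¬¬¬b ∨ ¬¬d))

a ∧ ¬d

¬(¬a ∨ ¬¬d ∧ (¬¬d ∧ ¬¬¬b ∨ ¬¬d))
= ¬(¬a ∨ ¬¬d ∧ (¬¬d ∧ ¬b ∨ ¬¬d))   [double negation]
= ¬(¬a ∨ ¬¬d ∧ ¬¬d)   [absorption]
= ¬(¬a ∨ ¬¬d)   [idempotence]
= a ∧ ¬d   [De Morgan]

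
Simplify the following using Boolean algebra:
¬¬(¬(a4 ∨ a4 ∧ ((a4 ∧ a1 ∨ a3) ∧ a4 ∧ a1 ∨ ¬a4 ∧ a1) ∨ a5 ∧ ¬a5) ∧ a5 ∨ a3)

¬a4 ∧ a5 ∨ a3

¬¬(¬(a4 ∨ a4 ∧ ((a4 ∧ a1 ∨ a3) ∧ a4 ∧ a1 ∨ ¬a4 ∧ a1) ∨ a5 ∧ ¬a5) ∧ a5 ∨ a3)
= ¬¬(¬(a4 ∨ a4 ∧ (a4 ∧ a1 ∨ ¬a4 ∧ a1) ∨ a5 ∧ ¬a5) ∧ a5 ∨ a3)   [absorption]
= ¬¬(¬(a4 ∨ a4 ∧ a1 ∨ a5 ∧ ¬a5) ∧ a5 ∨ a3)   [distribution]
= ¬(a4 ∨ a4 ∧ a1 ∨ a5 ∧ ¬a5) ∧ a5 ∨ a3   [double negation]
= ¬(a4 ∨ a4 ∧ a1) ∧ a5 ∨ a3   [complement / identity]
= ¬a4 ∧ a5 ∨ a3   [absorption]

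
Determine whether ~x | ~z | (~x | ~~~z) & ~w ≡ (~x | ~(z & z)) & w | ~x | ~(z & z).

E1: ~x | ~z | (~x | ~~~z) & ~w
    = ~x | ~z | (~x | ~z) & ~w   (double negation)
    = ~x | ~z   (absorption)
E2: (~x | ~(z & z)) & w | ~x | ~(z & z)
    = ~x | ~(z & z)   (absorption)
    = ~x | ~z   (idempotence)
Both reduce to ~x | ~z, so they are equivalent.

Yes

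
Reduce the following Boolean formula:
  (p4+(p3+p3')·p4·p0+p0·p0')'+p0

(p4+(p3+p3')·p4·p0+p0·p0')'+p0
= (p4+p4·p0+p0·p0')'+p0   [complement / identity]
= (p4+p4·p0)'+p0   [complement / identity]
= p4'+p0   [absorption]

p4'+p0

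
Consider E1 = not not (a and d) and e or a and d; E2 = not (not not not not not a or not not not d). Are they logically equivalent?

Yes

E1: not not (a and d) and e or a and d
    = a and d and e or a and d   — double negation
    = a and d   — absorption
E2: not (not not not not not a or not not not d)
    = not (not not not a or not not not d)   — double negation
    = not (not a or not not not d)   — double negation
    = not (not a or not d)   — double negation
    = a and d   — De Morgan
Both reduce to a and d, so they are equivalent.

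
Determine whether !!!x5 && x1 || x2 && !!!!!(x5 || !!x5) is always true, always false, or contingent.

!!!x5 && x1 || x2 && !!!!!(x5 || !!x5)
= !!!x5 && x1 || x2 && !!!(x5 || !!x5)
= !!!x5 && x1 || x2 && !!!(x5 || x5)
= !!!x5 && x1 || x2 && !!!x5
= !!!x5 && (x1 || x2)
= !x5 && (x1 || x2)
This depends on x1, x2, x5, so it is not a constant.

contingent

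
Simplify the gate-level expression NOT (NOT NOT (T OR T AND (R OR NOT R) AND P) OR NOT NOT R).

NOT T AND NOT R

NOT (NOT NOT (T OR T AND (R OR NOT R) AND P) OR NOT NOT R)
= NOT (T OR T AND (R OR NOT R) AND P) AND NOT R   (De Morgan)
= NOT (T OR T AND P) AND NOT R   (complement / identity)
= NOT T AND NOT R   (absorption)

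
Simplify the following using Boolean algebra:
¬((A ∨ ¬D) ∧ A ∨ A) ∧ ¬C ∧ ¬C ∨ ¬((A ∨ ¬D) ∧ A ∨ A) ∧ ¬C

¬((A ∨ ¬D) ∧ A ∨ A) ∧ ¬C ∧ ¬C ∨ ¬((A ∨ ¬D) ∧ A ∨ A) ∧ ¬C
= (¬((A ∨ ¬D) ∧ A ∨ A) ∧ ¬C ∨ ¬((A ∨ ¬D) ∧ A ∨ A)) ∧ ¬C   (distribution)
= ¬((A ∨ ¬D) ∧ A ∨ A) ∧ ¬C   (absorption)
= ¬(A ∨ A) ∧ ¬C   (absorption)
= ¬A ∧ ¬C   (idempotence)

¬A ∧ ¬C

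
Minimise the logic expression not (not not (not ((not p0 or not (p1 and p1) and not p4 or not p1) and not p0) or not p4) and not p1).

not p0 and p4 or p1

not (not not (not ((not p0 or not (p1 and p1) and not p4 or not p1) and not p0) or not p4) and not p1)
= not (not not (not ((not p0 or not p1 and not p4 or not p1) and not p0) or not p4) and not p1)   (idempotence)
= not (not not (not ((not p0 or not p1) and not p0) or not p4) and not p1)   (absorption)
= not (not ((not p0 or not p1) and not p0) or not p4) or p1   (De Morgan)
= (not p0 or not p1) and not p0 and p4 or p1   (De Morgan)
= not p0 and p4 or p1   (absorption)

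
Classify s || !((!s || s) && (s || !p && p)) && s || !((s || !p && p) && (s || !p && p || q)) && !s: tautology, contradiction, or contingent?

s || !((!s || s) && (s || !p && p)) && s || !((s || !p && p) && (s || !p && p || q)) && !s
= s || !(s || !p && p) && s || !((s || !p && p) && (s || !p && p || q)) && !s   (complement / identity)
= s || !(s || !p && p) && s || !(s || !p && p) && !s   (absorption)
= s || !(s || !p && p)   (distribution)
= s || !s   (complement / identity)
= true   (complement)

tautology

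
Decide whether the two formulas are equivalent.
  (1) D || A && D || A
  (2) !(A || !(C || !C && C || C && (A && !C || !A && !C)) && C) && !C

No

E1: D || A && D || A
    = D || A   (absorption)
E2: !(A || !(C || !C && C || C && (A && !C || !A && !C)) && C) && !C
    = !(A || !(C || !C && C || C && !C) && C) && !C   (distribution)
    = !(A || !(C || C && !C) && C) && !C   (complement / identity)
    = !(A || !C && C) && !C   (complement / identity)
    = !A && !C   (complement / identity)
These differ: at A=1, C=1, D=0, E1 = 1 but E2 = 0.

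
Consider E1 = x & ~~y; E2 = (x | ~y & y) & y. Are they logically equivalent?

Yes

E1: x & ~~y
    = x & y   [double negation]
E2: (x | ~y & y) & y
    = x & y   [complement / identity]
Both reduce to x & y, so they are equivalent.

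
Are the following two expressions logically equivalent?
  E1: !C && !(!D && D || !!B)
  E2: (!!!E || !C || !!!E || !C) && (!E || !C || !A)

No

E1: !C && !(!D && D || !!B)
    = !C && !!!B   — complement / identity
    = !C && !B   — double negation
E2: (!!!E || !C || !!!E || !C) && (!E || !C || !A)
    = (!!!E || !C) && (!E || !C || !A)   — idempotence
    = (!E || !C) && (!E || !C || !A)   — double negation
    = !E || !C   — absorption
These differ: at A=1, B=1, C=1, D=0, E=0, E1 = 0 but E2 = 1.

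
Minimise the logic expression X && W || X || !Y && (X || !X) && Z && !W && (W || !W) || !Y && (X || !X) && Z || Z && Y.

X && W || X || !Y && (X || !X) && Z && !W && (W || !W) || !Y && (X || !X) && Z || Z && Y
= X && W || X || !Y && (X || !X) && Z && !W || !Y && (X || !X) && Z || Z && Y   [complement / identity]
= X && W || X || !Y && (X || !X) && Z || Z && Y   [absorption]
= X || !Y && (X || !X) && Z || Z && Y   [absorption]
= X || !Y && Z || Z && Y   [complement / identity]
= X || Z   [distribution]

X || Z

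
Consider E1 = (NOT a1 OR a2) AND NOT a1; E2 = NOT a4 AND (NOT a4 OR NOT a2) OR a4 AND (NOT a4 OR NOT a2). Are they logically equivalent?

No

E1: (NOT a1 OR a2) AND NOT a1
    = NOT a1   [absorption]
E2: NOT a4 AND (NOT a4 OR NOT a2) OR a4 AND (NOT a4 OR NOT a2)
    = NOT a4 OR NOT a2   [distribution]
These differ: at a1=1, a2=0, a4=0, E1 = 0 but E2 = 1.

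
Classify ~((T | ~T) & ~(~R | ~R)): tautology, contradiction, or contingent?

~((T | ~T) & ~(~R | ~R))
= ~~(~R | ~R)
= ~R | ~R
= ~R
This depends on R, so it is not a constant.

contingent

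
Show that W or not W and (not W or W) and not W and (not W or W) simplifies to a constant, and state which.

True

W or not W and (not W or W) and not W and (not W or W)
= W or not W and (not W or W)   [idempotence]
= W or not W   [complement / identity]
= True   [complement]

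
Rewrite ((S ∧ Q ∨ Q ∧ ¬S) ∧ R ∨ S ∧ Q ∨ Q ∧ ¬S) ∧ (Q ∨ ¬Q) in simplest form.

Q

((S ∧ Q ∨ Q ∧ ¬S) ∧ R ∨ S ∧ Q ∨ Q ∧ ¬S) ∧ (Q ∨ ¬Q)
= (S ∧ Q ∨ Q ∧ ¬S) ∧ (Q ∨ ¬Q)
= Q ∧ (Q ∨ ¬Q)
= Q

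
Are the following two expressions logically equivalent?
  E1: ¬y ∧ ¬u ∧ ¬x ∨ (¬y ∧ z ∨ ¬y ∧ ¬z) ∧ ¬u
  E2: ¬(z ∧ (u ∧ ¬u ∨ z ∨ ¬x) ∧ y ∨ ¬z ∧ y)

E1: ¬y ∧ ¬u ∧ ¬x ∨ (¬y ∧ z ∨ ¬y ∧ ¬z) ∧ ¬u
    = ¬y ∧ ¬u ∧ ¬x ∨ ¬y ∧ ¬u   — distribution
    = ¬y ∧ ¬u   — absorption
E2: ¬(z ∧ (u ∧ ¬u ∨ z ∨ ¬x) ∧ y ∨ ¬z ∧ y)
    = ¬(z ∧ (z ∨ ¬x) ∧ y ∨ ¬z ∧ y)   — complement / identity
    = ¬(z ∧ y ∨ ¬z ∧ y)   — absorption
    = ¬y   — distribution
These differ: at u=1, x=0, y=0, z=0, E1 = 0 but E2 = 1.

No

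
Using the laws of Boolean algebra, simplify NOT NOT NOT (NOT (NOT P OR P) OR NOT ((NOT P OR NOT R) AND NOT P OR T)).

NOT P OR T

NOT NOT NOT (NOT (NOT P OR P) OR NOT ((NOT P OR NOT R) AND NOT P OR T))
= NOT NOT NOT (NOT (NOT P OR P) OR NOT (NOT P OR T))   — absorption
= NOT (NOT (NOT P OR P) OR NOT (NOT P OR T))   — double negation
= (NOT P OR P) AND (NOT P OR T)   — De Morgan
= NOT P OR T   — complement / identity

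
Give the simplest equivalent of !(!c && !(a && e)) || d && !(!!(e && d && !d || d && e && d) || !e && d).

!(!c && !(a && e)) || d && !(!!(e && d && !d || d && e && d) || !e && d)
= c || a && e || d && !(!!(e && d && !d || d && e && d) || !e && d)   — De Morgan
= c || a && e || d && !(e && d && !d || d && e && d || !e && d)   — double negation
= c || a && e || d && !(e && d || !e && d)   — distribution
= c || a && e || d && !d   — distribution
= c || a && e   — complement / identity

c || a && e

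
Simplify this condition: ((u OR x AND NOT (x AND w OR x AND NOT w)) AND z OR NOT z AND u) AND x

((u OR x AND NOT (x AND w OR x AND NOT w)) AND z OR NOT z AND u) AND x
= ((u OR x AND NOT x) AND z OR NOT z AND u) AND x   (distribution)
= (u AND z OR NOT z AND u) AND x   (complement / identity)
= u AND x   (distribution)

u AND x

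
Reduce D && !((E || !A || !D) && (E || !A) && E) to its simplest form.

D && !((E || !A || !D) && (E || !A) && E)
= D && !((E || !A) && E)   (absorption)
= D && !E   (absorption)

D && !E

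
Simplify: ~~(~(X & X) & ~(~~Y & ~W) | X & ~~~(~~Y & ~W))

~Y | W

~~(~(X & X) & ~(~~Y & ~W) | X & ~~~(~~Y & ~W))
= ~~(~X & ~(~~Y & ~W) | X & ~~~(~~Y & ~W))
= ~~(~X & ~(~~Y & ~W) | X & ~(~~Y & ~W))
= ~X & ~(~~Y & ~W) | X & ~(~~Y & ~W)
= ~X & (~Y | W) | X & ~(~~Y & ~W)
= ~X & (~Y | W) | X & (~Y | W)
= ~Y | W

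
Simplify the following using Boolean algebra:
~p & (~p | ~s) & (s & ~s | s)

~p & s

~p & (~p | ~s) & (s & ~s | s)
= ~p & (~p | ~s) & s   [complement / identity]
= ~p & s   [absorption]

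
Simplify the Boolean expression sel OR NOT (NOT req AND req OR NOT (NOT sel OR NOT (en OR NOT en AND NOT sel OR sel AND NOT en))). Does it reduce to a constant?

sel OR NOT (NOT req AND req OR NOT (NOT sel OR NOT (en OR NOT en AND NOT sel OR sel AND NOT en)))
= sel OR NOT (NOT req AND req OR NOT (NOT sel OR NOT (en OR NOT en)))   — distribution
= sel OR NOT (NOT req AND req OR sel AND (en OR NOT en))   — De Morgan
= sel OR NOT (NOT req AND req OR sel)   — complement / identity
= sel OR NOT sel   — complement / identity
= TRUE   — complement

TRUE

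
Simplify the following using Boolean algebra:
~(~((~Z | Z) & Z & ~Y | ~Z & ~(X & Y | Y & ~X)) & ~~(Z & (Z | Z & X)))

~Y | ~Z

~(~((~Z | Z) & Z & ~Y | ~Z & ~(X & Y | Y & ~X)) & ~~(Z & (Z | Z & X)))
= ~(~(Z & ~Y | ~Z & ~(X & Y | Y & ~X)) & ~~(Z & (Z | Z & X)))   (complement / identity)
= ~(~(Z & ~Y | ~Z & ~Y) & ~~(Z & (Z | Z & X)))   (distribution)
= ~(~(Z & ~Y | ~Z & ~Y) & ~~(Z & Z))   (absorption)
= Z & ~Y | ~Z & ~Y | ~(Z & Z)   (De Morgan)
= ~Y | ~(Z & Z)   (distribution)
= ~Y | ~Z   (idempotence)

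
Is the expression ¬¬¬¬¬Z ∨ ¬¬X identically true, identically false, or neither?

¬¬¬¬¬Z ∨ ¬¬X
= ¬¬¬Z ∨ ¬¬X   (double negation)
= ¬¬¬Z ∨ X   (double negation)
= ¬Z ∨ X   (double negation)
This depends on X, Z, so it is not a constant.

neither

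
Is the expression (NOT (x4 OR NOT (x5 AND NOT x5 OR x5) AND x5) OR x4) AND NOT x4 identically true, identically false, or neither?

(NOT (x4 OR NOT (x5 AND NOT x5 OR x5) AND x5) OR x4) AND NOT x4
= (NOT (x4 OR NOT x5 AND x5) OR x4) AND NOT x4   — complement / identity
= (NOT x4 OR x4) AND NOT x4   — complement / identity
= NOT x4   — complement / identity
This depends on x4, so it is not a constant.

neither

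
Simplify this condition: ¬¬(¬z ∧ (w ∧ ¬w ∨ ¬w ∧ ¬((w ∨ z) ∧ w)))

¬¬(¬z ∧ (w ∧ ¬w ∨ ¬w ∧ ¬((w ∨ z) ∧ w)))
= ¬¬(¬z ∧ (w ∧ ¬w ∨ ¬w ∧ ¬w))
= ¬z ∧ (w ∧ ¬w ∨ ¬w ∧ ¬w)
= ¬z ∧ ¬w

¬z ∧ ¬w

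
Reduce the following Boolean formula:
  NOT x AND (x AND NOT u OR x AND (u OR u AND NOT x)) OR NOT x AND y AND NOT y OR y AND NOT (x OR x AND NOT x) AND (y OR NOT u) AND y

NOT x AND y

NOT x AND (x AND NOT u OR x AND (u OR u AND NOT x)) OR NOT x AND y AND NOT y OR y AND NOT (x OR x AND NOT x) AND (y OR NOT u) AND y
= NOT x AND (x AND NOT u OR x AND u) OR NOT x AND y AND NOT y OR y AND NOT (x OR x AND NOT x) AND (y OR NOT u) AND y   [absorption]
= NOT x AND (x AND NOT u OR x AND u) OR NOT x AND y AND NOT y OR y AND NOT (x OR x AND NOT x) AND y   [absorption]
= NOT x AND x OR NOT x AND y AND NOT y OR y AND NOT (x OR x AND NOT x) AND y   [distribution]
= NOT x AND x OR NOT x AND y AND NOT y OR y AND NOT x AND y   [complement / identity]
= NOT x AND y AND NOT y OR y AND NOT x AND y   [complement / identity]
= NOT x AND y   [distribution]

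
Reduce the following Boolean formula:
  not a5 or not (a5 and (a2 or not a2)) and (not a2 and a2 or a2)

not a5 or not (a5 and (a2 or not a2)) and (not a2 and a2 or a2)
= not a5 or not a5 and (not a2 and a2 or a2)   (complement / identity)
= not a5 or not a5 and a2   (complement / identity)
= not a5   (absorption)

not a5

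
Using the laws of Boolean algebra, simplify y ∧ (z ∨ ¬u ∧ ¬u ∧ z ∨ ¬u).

y ∧ (z ∨ ¬u ∧ ¬u ∧ z ∨ ¬u)
= y ∧ (z ∨ ¬u ∧ z ∨ ¬u)   [idempotence]
= y ∧ (z ∨ ¬u)   [absorption]

y ∧ (z ∨ ¬u)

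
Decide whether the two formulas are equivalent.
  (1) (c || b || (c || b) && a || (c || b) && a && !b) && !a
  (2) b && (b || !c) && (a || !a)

E1: (c || b || (c || b) && a || (c || b) && a && !b) && !a
    = (c || b || (c || b) && (a || a && !b)) && !a   [distribution]
    = (c || b || (c || b) && a) && !a   [absorption]
    = (c || b) && !a   [absorption]
E2: b && (b || !c) && (a || !a)
    = b && (b || !c)   [complement / identity]
    = b   [absorption]
These differ: at a=1, b=1, c=1, E1 = 0 but E2 = 1.

No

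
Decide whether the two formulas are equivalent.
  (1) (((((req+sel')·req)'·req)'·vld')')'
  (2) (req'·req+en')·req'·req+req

E1: (((((req+sel')·req)'·req)'·vld')')'
    = (((req+sel')·req)'·req+vld)'   [De Morgan]
    = (req'·req+vld)'   [absorption]
    = vld'   [complement / identity]
E2: (req'·req+en')·req'·req+req
    = req'·req+req   [absorption]
    = req   [complement / identity]
These differ: at en=0, req=0, sel=1, vld=0, E1 = 1 but E2 = 0.

No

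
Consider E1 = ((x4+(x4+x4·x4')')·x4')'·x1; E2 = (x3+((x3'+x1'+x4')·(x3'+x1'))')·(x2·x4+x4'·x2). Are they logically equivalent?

No

E1: ((x4+(x4+x4·x4')')·x4')'·x1
    = ((x4+x4')·x4')'·x1   (complement / identity)
    = (x4')'·x1   (complement / identity)
    = x4·x1   (double negation)
E2: (x3+((x3'+x1'+x4')·(x3'+x1'))')·(x2·x4+x4'·x2)
    = (x3+((x3'+x1'+x4')·(x3'+x1'))')·x2   (distribution)
    = (x3+(x3'+x1')')·x2   (absorption)
    = (x3+x3·x1)·x2   (De Morgan)
    = x3·x2   (absorption)
These differ: at x1=1, x2=1, x3=0, x4=1, E1 = 1 but E2 = 0.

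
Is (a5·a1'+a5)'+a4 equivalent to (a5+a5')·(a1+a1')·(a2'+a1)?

No

E1: (a5·a1'+a5)'+a4
    = a5'+a4   — absorption
E2: (a5+a5')·(a1+a1')·(a2'+a1)
    = (a5+a5')·(a2'+a1)   — complement / identity
    = a2'+a1   — complement / identity
These differ: at a1=0, a2=1, a4=1, a5=1, E1 = 1 but E2 = 0.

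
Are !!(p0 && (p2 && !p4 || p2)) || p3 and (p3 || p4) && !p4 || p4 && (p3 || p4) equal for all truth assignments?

E1: !!(p0 && (p2 && !p4 || p2)) || p3
    = !!(p0 && p2) || p3
    = p0 && p2 || p3
E2: (p3 || p4) && !p4 || p4 && (p3 || p4)
    = p3 || p4
These differ: at p0=0, p2=0, p3=0, p4=1, E1 = 0 but E2 = 1.

No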